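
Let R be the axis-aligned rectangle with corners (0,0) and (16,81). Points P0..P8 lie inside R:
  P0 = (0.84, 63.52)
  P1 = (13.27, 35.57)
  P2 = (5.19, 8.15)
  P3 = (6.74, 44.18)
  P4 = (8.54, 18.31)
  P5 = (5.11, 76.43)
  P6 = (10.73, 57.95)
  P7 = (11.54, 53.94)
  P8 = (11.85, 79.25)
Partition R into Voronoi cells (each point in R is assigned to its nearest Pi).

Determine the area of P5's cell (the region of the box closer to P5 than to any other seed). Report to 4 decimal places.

Area of P5's cell: 114.8364

1. box [0,16]×[0,81]: [(0, 0) (16, 0) (16, 81) (0, 81)]
2. ⊥bis P5·P0 via (2.975,69.975): [(0, 70.959) (16, 65.667) (16, 81) (0, 81)]  |A|=202.9924
3. ⊥bis P5·P1 via (9.19,56): [(0, 70.959) (16, 65.667) (16, 81) (0, 81)]  |A|=202.9924
4. ⊥bis P5·P2 via (5.15,42.29): [(0, 70.959) (16, 65.667) (16, 81) (0, 81)]  |A|=202.9924
5. ⊥bis P5·P3 via (5.925,60.305): [(0, 70.959) (16, 65.667) (16, 81) (0, 81)]  |A|=202.9924
6. ⊥bis P5·P4 via (6.825,47.37): [(0, 70.959) (16, 65.667) (16, 81) (0, 81)]  |A|=202.9924
7. ⊥bis P5·P6 via (7.92,67.19): [(0, 70.959) (9.7305, 67.7406) (16, 69.6472) (16, 81) (0, 81)]  |A|=190.5153
8. ⊥bis P5·P7 via (8.325,65.185): [(0, 70.959) (9.7305, 67.7406) (16, 69.6472) (16, 81) (0, 81)]  |A|=190.5153
9. ⊥bis P5·P8 via (8.48,77.84): [(0, 70.959) (9.7305, 67.7406) (12.3697, 68.5432) (7.1579, 81) (0, 81)]  |A|=114.8364
10. canonical 5-gon: [(0, 70.959) (9.7305, 67.7406) (12.3697, 68.5432) (7.1579, 81) (0, 81)]
11. shoelace: 114.8364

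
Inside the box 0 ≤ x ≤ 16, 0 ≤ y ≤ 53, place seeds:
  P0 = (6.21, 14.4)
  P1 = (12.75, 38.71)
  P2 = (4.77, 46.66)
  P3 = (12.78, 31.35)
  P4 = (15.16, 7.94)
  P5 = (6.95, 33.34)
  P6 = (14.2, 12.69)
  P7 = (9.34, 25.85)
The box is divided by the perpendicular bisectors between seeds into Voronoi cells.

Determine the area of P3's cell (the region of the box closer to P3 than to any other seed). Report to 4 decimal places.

Area of P3's cell: 46.6798

1. box [0,16]×[0,53]: [(0, 0) (16, 0) (16, 53) (0, 53)]
2. ⊥bis P3·P0 via (9.495,22.875): [(0, 26.5554) (16, 20.3536) (16, 53) (0, 53)]  |A|=472.7284
3. ⊥bis P3·P1 via (12.765,35.03): [(0, 34.978) (0, 26.5554) (16, 20.3536) (16, 35.0432)]  |A|=184.8976
4. ⊥bis P3·P2 via (8.775,39.005): [(1.0864, 34.9824) (0, 34.414) (0, 26.5554) (16, 20.3536) (16, 35.0432)]  |A|=184.5913
5. ⊥bis P3·P4 via (13.97,19.645): [(1.0864, 34.9824) (0, 34.414) (0, 26.5554) (16, 20.3536) (16, 35.0432)]  |A|=184.5913
6. ⊥bis P3·P5 via (9.865,32.345): [(10.7787, 35.0219) (6.967, 23.8549) (16, 20.3536) (16, 35.0432)]  |A|=95.458
7. ⊥bis P3·P6 via (13.49,22.02): [(10.7787, 35.0219) (6.967, 23.8549) (11.9944, 21.9062) (16, 22.211) (16, 35.0432)]  |A|=91.738
8. ⊥bis P3·P7 via (11.06,28.6): [(10.7787, 35.0219) (9.0218, 29.8748) (16, 25.5103) (16, 35.0432)]  |A|=46.6798
9. canonical 4-gon: [(10.7787, 35.0219) (9.0218, 29.8748) (16, 25.5103) (16, 35.0432)]
10. shoelace: 46.6798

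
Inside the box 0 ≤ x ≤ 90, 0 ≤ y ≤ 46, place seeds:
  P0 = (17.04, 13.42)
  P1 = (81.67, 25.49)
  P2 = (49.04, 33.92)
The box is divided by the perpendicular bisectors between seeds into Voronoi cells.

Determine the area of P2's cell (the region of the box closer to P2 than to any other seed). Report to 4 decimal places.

1. box [0,90]×[0,46]: [(0, 0) (90, 0) (90, 46) (0, 46)]
2. ⊥bis P2·P0 via (33.04,23.67): [(48.2036, 0) (90, 0) (90, 46) (18.7348, 46)]  |A|=2600.4159
3. ⊥bis P2·P1 via (65.355,29.705): [(48.2036, 0) (57.6807, 0) (69.5648, 46) (18.7348, 46)]  |A|=1387.0627
4. canonical 4-gon: [(48.2036, 0) (57.6807, 0) (69.5648, 46) (18.7348, 46)]
5. shoelace: 1387.0627

Area of P2's cell: 1387.0627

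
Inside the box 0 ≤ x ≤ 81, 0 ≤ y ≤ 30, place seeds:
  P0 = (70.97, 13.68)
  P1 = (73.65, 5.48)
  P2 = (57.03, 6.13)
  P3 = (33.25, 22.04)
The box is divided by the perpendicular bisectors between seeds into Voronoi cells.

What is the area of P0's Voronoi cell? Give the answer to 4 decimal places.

Area of P0's cell: 451.4514

1. box [0,81]×[0,30]: [(0, 0) (81, 0) (81, 30) (0, 30)]
2. ⊥bis P0·P1 via (72.31,9.58): [(0, 0) (42.9981, 0) (81, 12.4201) (81, 30) (0, 30)]  |A|=2194.0052
3. ⊥bis P0·P2 via (64,9.905): [(65.3993, 7.3214) (81, 12.4201) (81, 30) (53.1164, 30)]  |A|=453.3096
4. ⊥bis P0·P3 via (52.11,17.86): [(54.3116, 27.7933) (65.3993, 7.3214) (81, 12.4201) (81, 30) (54.8006, 30)]  |A|=451.4514
5. canonical 5-gon: [(54.3116, 27.7933) (65.3993, 7.3214) (81, 12.4201) (81, 30) (54.8006, 30)]
6. shoelace: 451.4514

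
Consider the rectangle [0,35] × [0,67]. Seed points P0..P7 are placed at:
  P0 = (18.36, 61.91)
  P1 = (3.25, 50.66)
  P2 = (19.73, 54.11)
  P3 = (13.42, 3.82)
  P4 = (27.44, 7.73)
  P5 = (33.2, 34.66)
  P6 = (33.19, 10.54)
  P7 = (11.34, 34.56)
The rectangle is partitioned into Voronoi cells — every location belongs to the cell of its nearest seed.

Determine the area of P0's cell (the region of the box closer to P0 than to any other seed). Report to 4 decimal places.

1. box [0,35]×[0,67]: [(0, 0) (35, 0) (35, 67) (0, 67)]
2. ⊥bis P0·P1 via (10.805,56.285): [(35, 23.7884) (35, 67) (2.8273, 67)]  |A|=695.1175
3. ⊥bis P0·P2 via (19.045,58.01): [(10.6221, 56.5306) (35, 60.8124) (35, 67) (2.8273, 67)]  |A|=243.8355
4. ⊥bis P0·P3 via (15.89,32.865): [(10.6221, 56.5306) (35, 60.8124) (35, 67) (2.8273, 67)]  |A|=243.8355
5. ⊥bis P0·P4 via (22.9,34.82): [(10.6221, 56.5306) (35, 60.8124) (35, 67) (2.8273, 67)]  |A|=243.8355
6. ⊥bis P0·P5 via (25.78,48.285): [(10.6221, 56.5306) (35, 60.8124) (35, 67) (2.8273, 67)]  |A|=243.8355
7. ⊥bis P0·P6 via (25.775,36.225): [(10.6221, 56.5306) (35, 60.8124) (35, 67) (2.8273, 67)]  |A|=243.8355
8. ⊥bis P0·P7 via (14.85,48.235): [(10.6221, 56.5306) (35, 60.8124) (35, 67) (2.8273, 67)]  |A|=243.8355
9. canonical 4-gon: [(10.6221, 56.5306) (35, 60.8124) (35, 67) (2.8273, 67)]
10. shoelace: 243.8355

Area of P0's cell: 243.8355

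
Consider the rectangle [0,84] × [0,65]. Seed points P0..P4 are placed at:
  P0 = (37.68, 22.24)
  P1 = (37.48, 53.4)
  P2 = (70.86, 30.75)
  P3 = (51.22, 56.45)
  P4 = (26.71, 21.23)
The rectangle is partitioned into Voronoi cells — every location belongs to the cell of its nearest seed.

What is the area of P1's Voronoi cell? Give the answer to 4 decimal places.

Area of P1's cell: 1069.8350

1. box [0,84]×[0,65]: [(0, 0) (84, 0) (84, 65) (0, 65)]
2. ⊥bis P1·P0 via (37.58,37.82): [(0, 37.5788) (84, 38.1179) (84, 65) (0, 65)]  |A|=2280.7369
3. ⊥bis P1·P2 via (54.17,42.075): [(0, 37.5788) (51.3427, 37.9083) (69.7258, 65) (0, 65)]  |A|=1648.433
4. ⊥bis P1·P3 via (44.35,54.925): [(0, 37.5788) (48.1319, 37.8877) (42.1136, 65) (0, 65)]  |A|=1230.8149
5. ⊥bis P1·P4 via (32.095,37.315): [(0, 48.0599) (30.7181, 37.776) (48.1319, 37.8877) (42.1136, 65) (0, 65)]  |A|=1069.835
6. canonical 5-gon: [(0, 48.0599) (30.7181, 37.776) (48.1319, 37.8877) (42.1136, 65) (0, 65)]
7. shoelace: 1069.835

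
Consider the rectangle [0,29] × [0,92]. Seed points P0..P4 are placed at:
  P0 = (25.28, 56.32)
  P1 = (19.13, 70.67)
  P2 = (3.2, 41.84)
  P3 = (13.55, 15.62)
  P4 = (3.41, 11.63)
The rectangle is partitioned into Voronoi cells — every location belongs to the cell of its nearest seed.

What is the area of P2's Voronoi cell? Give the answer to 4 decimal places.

Area of P2's cell: 497.9991

1. box [0,29]×[0,92]: [(0, 0) (29, 0) (29, 92) (0, 92)]
2. ⊥bis P2·P0 via (14.24,49.08): [(0, 70.794) (0, 0) (29, 0) (29, 26.573)]  |A|=1411.8225
3. ⊥bis P2·P1 via (11.165,56.255): [(8.6082, 57.6678) (0, 62.4242) (0, 0) (29, 0) (29, 26.573)]  |A|=1375.7982
4. ⊥bis P2·P3 via (8.375,28.73): [(23.6351, 34.7537) (8.6082, 57.6678) (0, 62.4242) (0, 25.4241)]  |A|=500.1379
5. ⊥bis P2·P4 via (3.305,26.735): [(3.3213, 26.7351) (23.6351, 34.7537) (8.6082, 57.6678) (0, 62.4242) (0, 26.712)]  |A|=497.9991
6. canonical 5-gon: [(3.3213, 26.7351) (23.6351, 34.7537) (8.6082, 57.6678) (0, 62.4242) (0, 26.712)]
7. shoelace: 497.9991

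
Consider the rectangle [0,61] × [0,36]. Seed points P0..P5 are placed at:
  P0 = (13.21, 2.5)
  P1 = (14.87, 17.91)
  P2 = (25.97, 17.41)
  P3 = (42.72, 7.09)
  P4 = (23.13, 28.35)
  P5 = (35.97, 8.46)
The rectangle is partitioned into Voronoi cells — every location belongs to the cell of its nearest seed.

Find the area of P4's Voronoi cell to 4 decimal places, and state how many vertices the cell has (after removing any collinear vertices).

1. box [0,61]×[0,36]: [(0, 0) (61, 0) (61, 36) (0, 36)]
2. ⊥bis P4·P0 via (18.17,15.425): [(0, 22.3978) (58.3652, 0) (61, 0) (61, 36) (0, 36)]  |A|=1542.3747
3. ⊥bis P4·P1 via (19,23.13): [(38.6927, 7.5494) (58.3652, 0) (61, 0) (61, 36) (2.7333, 36)]  |A|=1240.3388
4. ⊥bis P4·P2 via (24.55,22.88): [(20.6091, 21.8569) (61, 32.3423) (61, 36) (2.7333, 36)]  |A|=485.9028
5. ⊥bis P4·P3 via (32.925,17.72): [(20.6091, 21.8569) (44.0062, 27.9308) (52.7633, 36) (2.7333, 36)]  |A|=421.5924
6. ⊥bis P4·P5 via (29.55,18.405): [(20.6091, 21.8569) (44.0062, 27.9308) (52.7633, 36) (2.7333, 36)]  |A|=421.5924
7. canonical 4-gon: [(20.6091, 21.8569) (44.0062, 27.9308) (52.7633, 36) (2.7333, 36)]
8. shoelace: 421.5924

Area of P4's cell: 421.5924 (4 vertices)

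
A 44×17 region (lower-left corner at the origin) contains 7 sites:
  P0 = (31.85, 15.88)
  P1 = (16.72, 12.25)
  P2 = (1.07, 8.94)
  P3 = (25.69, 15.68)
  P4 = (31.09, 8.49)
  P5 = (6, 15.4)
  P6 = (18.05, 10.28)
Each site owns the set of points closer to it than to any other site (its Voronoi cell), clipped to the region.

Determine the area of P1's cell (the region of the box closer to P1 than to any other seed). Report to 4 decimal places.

Area of P1's cell: 67.8635

1. box [0,44]×[0,17]: [(0, 0) (44, 0) (44, 17) (0, 17)]
2. ⊥bis P1·P0 via (24.285,14.065): [(0, 0) (27.6595, 0) (23.5808, 17) (0, 17)]  |A|=435.5427
3. ⊥bis P1·P2 via (8.895,10.595): [(11.1359, 0) (27.6595, 0) (23.5808, 17) (7.5403, 17)]  |A|=276.7951
4. ⊥bis P1·P3 via (21.205,13.965): [(11.1359, 0) (26.545, 0) (20.0445, 17) (7.5403, 17)]  |A|=237.2629
5. ⊥bis P1·P4 via (23.905,10.37): [(11.1359, 0) (21.1916, 0) (23.3666, 8.3122) (20.0445, 17) (7.5403, 17)]  |A|=215.0137
6. ⊥bis P1·P5 via (11.36,13.825): [(9.5294, 7.5953) (11.1359, 0) (21.1916, 0) (23.3666, 8.3122) (20.0445, 17) (12.293, 17)]  |A|=192.6652
7. ⊥bis P1·P6 via (17.385,11.265): [(9.5294, 7.5953) (9.8318, 6.1656) (21.2418, 13.8688) (20.0445, 17) (12.293, 17)]  |A|=67.8635
8. canonical 5-gon: [(9.5294, 7.5953) (9.8318, 6.1656) (21.2418, 13.8688) (20.0445, 17) (12.293, 17)]
9. shoelace: 67.8635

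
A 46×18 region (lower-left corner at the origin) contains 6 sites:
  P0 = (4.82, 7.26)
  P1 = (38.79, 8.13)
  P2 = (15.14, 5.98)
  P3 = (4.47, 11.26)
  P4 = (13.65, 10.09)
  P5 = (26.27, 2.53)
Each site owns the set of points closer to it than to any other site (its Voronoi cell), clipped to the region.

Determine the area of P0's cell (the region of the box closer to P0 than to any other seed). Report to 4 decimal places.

1. box [0,46]×[0,18]: [(0, 0) (46, 0) (46, 18) (0, 18)]
2. ⊥bis P0·P1 via (21.805,7.695): [(0, 0) (22.0021, 0) (21.5411, 18) (0, 18)]  |A|=391.8884
3. ⊥bis P0·P2 via (9.98,6.62): [(0, 0) (9.1589, 0) (11.3915, 18) (0, 18)]  |A|=184.9535
4. ⊥bis P0·P3 via (4.645,9.26): [(0, 8.8536) (0, 0) (9.1589, 0) (10.3696, 9.7609)]  |A|=90.6034
5. ⊥bis P0·P4 via (9.235,8.675): [(8.9274, 9.6347) (0, 8.8536) (0, 0) (9.1589, 0) (9.9559, 6.4257)]  |A|=88.2246
6. ⊥bis P0·P5 via (15.545,4.895): [(8.9274, 9.6347) (0, 8.8536) (0, 0) (9.1589, 0) (9.9559, 6.4257)]  |A|=88.2246
7. canonical 5-gon: [(8.9274, 9.6347) (0, 8.8536) (0, 0) (9.1589, 0) (9.9559, 6.4257)]
8. shoelace: 88.2246

Area of P0's cell: 88.2246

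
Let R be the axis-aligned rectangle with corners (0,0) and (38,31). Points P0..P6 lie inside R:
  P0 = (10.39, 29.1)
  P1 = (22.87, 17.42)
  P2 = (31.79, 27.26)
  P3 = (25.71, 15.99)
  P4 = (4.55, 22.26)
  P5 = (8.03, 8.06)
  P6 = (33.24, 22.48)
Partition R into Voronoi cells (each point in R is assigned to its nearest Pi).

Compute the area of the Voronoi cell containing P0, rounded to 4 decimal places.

1. box [0,38]×[0,31]: [(0, 0) (38, 0) (38, 31) (0, 31)]
2. ⊥bis P0·P1 via (16.63,23.26): [(0, 5.491) (23.8738, 31) (0, 31)]  |A|=304.4995
3. ⊥bis P0·P2 via (21.09,28.18): [(0, 5.491) (21.0754, 28.0098) (21.3325, 31) (0, 31)]  |A|=300.6999
4. ⊥bis P0·P3 via (18.05,22.545): [(0, 5.491) (21.0754, 28.0098) (21.3325, 31) (0, 31)]  |A|=300.6999
5. ⊥bis P0·P4 via (7.47,25.68): [(13.8204, 20.258) (21.0754, 28.0098) (21.3325, 31) (1.239, 31)]  |A|=117.772
6. ⊥bis P0·P5 via (9.21,18.58): [(13.8204, 20.258) (21.0754, 28.0098) (21.3325, 31) (1.239, 31)]  |A|=117.772
7. ⊥bis P0·P6 via (21.815,25.79): [(13.8204, 20.258) (21.0754, 28.0098) (21.3325, 31) (1.239, 31)]  |A|=117.772
8. canonical 4-gon: [(13.8204, 20.258) (21.0754, 28.0098) (21.3325, 31) (1.239, 31)]
9. shoelace: 117.772

Area of P0's cell: 117.7720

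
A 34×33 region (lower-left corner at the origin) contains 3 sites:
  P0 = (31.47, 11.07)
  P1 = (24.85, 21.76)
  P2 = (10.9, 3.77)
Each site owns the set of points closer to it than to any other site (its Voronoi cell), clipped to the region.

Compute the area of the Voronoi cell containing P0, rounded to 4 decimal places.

Area of P0's cell: 199.2654

1. box [0,34]×[0,33]: [(0, 0) (34, 0) (34, 33) (0, 33)]
2. ⊥bis P0·P1 via (28.16,16.415): [(1.653, 0) (34, 0) (34, 20.0315)]  |A|=323.9801
3. ⊥bis P0·P2 via (21.185,7.42): [(19.8247, 11.2532) (23.8183, 0) (34, 0) (34, 20.0315)]  |A|=199.2654
4. canonical 4-gon: [(19.8247, 11.2532) (23.8183, 0) (34, 0) (34, 20.0315)]
5. shoelace: 199.2654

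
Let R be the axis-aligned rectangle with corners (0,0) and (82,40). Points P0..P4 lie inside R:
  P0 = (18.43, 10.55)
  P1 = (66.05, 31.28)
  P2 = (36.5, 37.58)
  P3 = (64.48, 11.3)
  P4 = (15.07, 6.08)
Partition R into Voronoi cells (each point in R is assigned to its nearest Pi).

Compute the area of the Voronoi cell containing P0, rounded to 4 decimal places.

Area of P0's cell: 890.0734

1. box [0,82]×[0,40]: [(0, 0) (82, 0) (82, 40) (0, 40)]
2. ⊥bis P0·P1 via (42.24,20.915): [(0, 0) (51.3447, 0) (33.9319, 40) (0, 40)]  |A|=1705.5328
3. ⊥bis P0·P2 via (27.465,24.065): [(0, 0) (51.3447, 0) (46.3706, 11.4263) (3.6286, 40) (0, 40)]  |A|=1272.5941
4. ⊥bis P0·P3 via (41.455,10.925): [(0, 0) (41.6329, 0) (41.3926, 14.7541) (3.6286, 40) (0, 40)]  |A|=1180.7859
5. ⊥bis P0·P4 via (16.75,8.315): [(0, 20.9056) (27.8119, 0) (41.6329, 0) (41.3926, 14.7541) (3.6286, 40) (0, 40)]  |A|=890.0734
6. canonical 6-gon: [(0, 20.9056) (27.8119, 0) (41.6329, 0) (41.3926, 14.7541) (3.6286, 40) (0, 40)]
7. shoelace: 890.0734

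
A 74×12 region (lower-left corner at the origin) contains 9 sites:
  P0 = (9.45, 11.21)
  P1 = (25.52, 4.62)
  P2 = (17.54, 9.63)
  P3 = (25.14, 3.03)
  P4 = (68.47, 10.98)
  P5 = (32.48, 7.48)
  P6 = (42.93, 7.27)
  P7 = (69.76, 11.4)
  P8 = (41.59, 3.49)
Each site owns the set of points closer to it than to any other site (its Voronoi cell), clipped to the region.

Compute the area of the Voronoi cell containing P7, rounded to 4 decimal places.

1. box [0,74]×[0,12]: [(0, 0) (74, 0) (74, 12) (0, 12)]
2. ⊥bis P7·P0 via (39.605,11.305): [(39.6406, 0) (74, 0) (74, 12) (39.6028, 12)]  |A|=412.5394
3. ⊥bis P7·P1 via (47.64,8.01): [(48.8676, 0) (74, 0) (74, 12) (47.0285, 12)]  |A|=312.6235
4. ⊥bis P7·P2 via (43.65,10.515): [(48.8676, 0) (74, 0) (74, 12) (47.0285, 12)]  |A|=312.6235
5. ⊥bis P7·P3 via (47.45,7.215): [(48.8676, 0) (74, 0) (74, 12) (47.0285, 12)]  |A|=312.6235
6. ⊥bis P7·P4 via (69.115,11.19): [(72.7583, 0) (74, 0) (74, 12) (68.8513, 12)]  |A|=38.3428
7. ⊥bis P7·P5 via (51.12,9.44): [(72.7583, 0) (74, 0) (74, 12) (68.8513, 12)]  |A|=38.3428
8. ⊥bis P7·P6 via (56.345,9.335): [(72.7583, 0) (74, 0) (74, 12) (68.8513, 12)]  |A|=38.3428
9. ⊥bis P7·P8 via (55.675,7.445): [(72.7583, 0) (74, 0) (74, 12) (68.8513, 12)]  |A|=38.3428
10. canonical 4-gon: [(72.7583, 0) (74, 0) (74, 12) (68.8513, 12)]
11. shoelace: 38.3428

Area of P7's cell: 38.3428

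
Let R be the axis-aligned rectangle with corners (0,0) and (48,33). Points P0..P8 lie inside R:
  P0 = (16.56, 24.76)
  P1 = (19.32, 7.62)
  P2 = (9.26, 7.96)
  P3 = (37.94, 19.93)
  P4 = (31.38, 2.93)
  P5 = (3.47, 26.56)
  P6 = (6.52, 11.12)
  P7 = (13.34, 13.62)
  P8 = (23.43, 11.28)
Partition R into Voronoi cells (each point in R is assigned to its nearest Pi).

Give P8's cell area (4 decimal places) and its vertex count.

Area of P8's cell: 135.5242 (5 vertices)

1. box [0,48]×[0,33]: [(0, 0) (48, 0) (48, 33) (0, 33)]
2. ⊥bis P8·P0 via (19.995,18.02): [(0, 7.8297) (0, 0) (48, 0) (48, 32.2926)]  |A|=962.9339
3. ⊥bis P8·P1 via (21.375,9.45): [(15.6949, 15.8285) (29.7903, 0) (48, 0) (48, 32.2926)]  |A|=665.7232
4. ⊥bis P8·P2 via (16.345,9.62): [(15.6949, 15.8285) (29.7903, 0) (48, 0) (48, 32.2926)]  |A|=665.7232
5. ⊥bis P8·P3 via (30.685,15.605): [(27.0898, 21.6358) (15.6949, 15.8285) (29.7903, 0) (39.9878, 0)]  |A|=241.4254
6. ⊥bis P8·P4 via (27.405,7.105): [(32.7299, 12.1748) (27.0898, 21.6358) (15.6949, 15.8285) (25.2718, 5.074)]  |A|=144.386
7. ⊥bis P8·P5 via (13.45,18.92): [(32.7299, 12.1748) (27.0898, 21.6358) (15.6949, 15.8285) (25.2718, 5.074)]  |A|=144.386
8. ⊥bis P8·P6 via (14.975,11.2): [(32.7299, 12.1748) (27.0898, 21.6358) (15.6949, 15.8285) (25.2718, 5.074)]  |A|=144.386
9. ⊥bis P8·P7 via (18.385,12.45): [(32.7299, 12.1748) (27.0898, 21.6358) (19.6341, 17.8361) (18.4508, 12.7337) (25.2718, 5.074)]  |A|=135.5242
10. canonical 5-gon: [(32.7299, 12.1748) (27.0898, 21.6358) (19.6341, 17.8361) (18.4508, 12.7337) (25.2718, 5.074)]
11. shoelace: 135.5242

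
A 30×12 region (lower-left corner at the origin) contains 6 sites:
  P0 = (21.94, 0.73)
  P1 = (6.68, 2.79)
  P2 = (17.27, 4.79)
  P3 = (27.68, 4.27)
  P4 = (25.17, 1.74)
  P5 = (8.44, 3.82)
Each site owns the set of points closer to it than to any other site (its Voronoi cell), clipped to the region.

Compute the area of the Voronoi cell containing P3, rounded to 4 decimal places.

Area of P3's cell: 64.8824

1. box [0,30]×[0,12]: [(0, 0) (30, 0) (30, 12) (0, 12)]
2. ⊥bis P3·P0 via (24.81,2.5): [(26.3518, 0) (30, 0) (30, 12) (18.9511, 12)]  |A|=88.1824
3. ⊥bis P3·P1 via (17.18,3.53): [(26.3518, 0) (30, 0) (30, 12) (18.9511, 12)]  |A|=88.1824
4. ⊥bis P3·P2 via (22.475,4.53): [(22.5561, 6.1545) (26.3518, 0) (30, 0) (30, 12) (22.8481, 12)]  |A|=76.7925
5. ⊥bis P3·P4 via (26.425,3.005): [(22.5889, 6.8107) (29.4539, 0) (30, 0) (30, 12) (22.8481, 12)]  |A|=64.8824
6. ⊥bis P3·P5 via (18.06,4.045): [(22.5889, 6.8107) (29.4539, 0) (30, 0) (30, 12) (22.8481, 12)]  |A|=64.8824
7. canonical 5-gon: [(22.5889, 6.8107) (29.4539, 0) (30, 0) (30, 12) (22.8481, 12)]
8. shoelace: 64.8824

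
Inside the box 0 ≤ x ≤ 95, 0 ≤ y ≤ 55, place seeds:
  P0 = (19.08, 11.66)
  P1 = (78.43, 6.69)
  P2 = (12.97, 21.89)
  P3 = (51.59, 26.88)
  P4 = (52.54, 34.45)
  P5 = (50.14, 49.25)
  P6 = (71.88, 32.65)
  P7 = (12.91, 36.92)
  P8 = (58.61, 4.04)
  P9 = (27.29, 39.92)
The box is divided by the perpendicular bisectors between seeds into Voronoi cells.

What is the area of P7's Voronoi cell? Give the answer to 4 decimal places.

1. box [0,95]×[0,55]: [(0, 0) (95, 0) (95, 55) (0, 55)]
2. ⊥bis P7·P0 via (15.995,24.29): [(0, 20.3831) (95, 43.5877) (95, 55) (0, 55)]  |A|=2186.3868
3. ⊥bis P7·P1 via (45.67,21.805): [(0, 20.3831) (50.7312, 32.7747) (60.9857, 55) (0, 55)]  |A|=1555.794
4. ⊥bis P7·P2 via (12.94,29.405): [(0, 29.3533) (37.3345, 29.5024) (50.7312, 32.7747) (60.9857, 55) (0, 55)]  |A|=1388.3435
5. ⊥bis P7·P3 via (32.25,31.9): [(0, 29.3533) (31.6217, 29.4796) (38.246, 55) (0, 55)]  |A|=893.5226
6. ⊥bis P7·P4 via (32.725,35.685): [(0, 29.3533) (31.6217, 29.4796) (32.5646, 33.1122) (33.9288, 55) (0, 55)]  |A|=846.2764
7. ⊥bis P7·P5 via (31.525,43.085): [(0, 29.3533) (31.6217, 29.4796) (32.5646, 33.1122) (32.9231, 38.8635) (27.5789, 55) (0, 55)]  |A|=795.0437
8. ⊥bis P7·P6 via (42.395,34.785): [(0, 29.3533) (31.6217, 29.4796) (32.5646, 33.1122) (32.9231, 38.8635) (27.5789, 55) (0, 55)]  |A|=795.0437
9. ⊥bis P7·P8 via (35.76,20.48): [(0, 29.3533) (31.6217, 29.4796) (32.5646, 33.1122) (32.9231, 38.8635) (27.5789, 55) (0, 55)]  |A|=795.0437
10. ⊥bis P7·P9 via (20.1,38.42): [(0, 29.3533) (21.9732, 29.4411) (16.641, 55) (0, 55)]  |A|=494.4333
11. canonical 4-gon: [(0, 29.3533) (21.9732, 29.4411) (16.641, 55) (0, 55)]
12. shoelace: 494.4333

Area of P7's cell: 494.4333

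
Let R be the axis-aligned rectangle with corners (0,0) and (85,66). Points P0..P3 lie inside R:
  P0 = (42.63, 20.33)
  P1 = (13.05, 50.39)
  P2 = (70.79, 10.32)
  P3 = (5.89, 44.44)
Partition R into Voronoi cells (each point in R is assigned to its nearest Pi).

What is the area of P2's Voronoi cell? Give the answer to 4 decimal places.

1. box [0,85]×[0,66]: [(0, 0) (85, 0) (85, 66) (0, 66)]
2. ⊥bis P2·P0 via (56.71,15.325): [(51.2624, 0) (85, 0) (85, 66) (74.7234, 66)]  |A|=1452.4679
3. ⊥bis P2·P1 via (41.92,30.355): [(51.2624, 0) (85, 0) (85, 66) (74.7234, 66)]  |A|=1452.4679
4. ⊥bis P2·P3 via (38.34,27.38): [(51.2624, 0) (85, 0) (85, 66) (74.7234, 66)]  |A|=1452.4679
5. canonical 4-gon: [(51.2624, 0) (85, 0) (85, 66) (74.7234, 66)]
6. shoelace: 1452.4679

Area of P2's cell: 1452.4679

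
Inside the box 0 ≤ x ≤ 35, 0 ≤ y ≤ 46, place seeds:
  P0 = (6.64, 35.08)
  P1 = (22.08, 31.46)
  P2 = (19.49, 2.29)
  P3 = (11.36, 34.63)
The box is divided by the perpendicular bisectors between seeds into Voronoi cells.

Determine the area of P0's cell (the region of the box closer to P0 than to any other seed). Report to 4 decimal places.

Area of P0's cell: 266.3401

1. box [0,35]×[0,46]: [(0, 0) (35, 0) (35, 46) (0, 46)]
2. ⊥bis P0·P1 via (14.36,33.27): [(0, 0) (6.5597, 0) (17.3446, 46) (0, 46)]  |A|=549.7983
3. ⊥bis P0·P2 via (13.065,18.685): [(0, 13.565) (10.7255, 17.7682) (17.3446, 46) (0, 46)]  |A|=418.7761
4. ⊥bis P0·P3 via (9,34.855): [(0, 13.565) (7.2408, 16.4026) (10.0626, 46) (0, 46)]  |A|=266.3401
5. canonical 4-gon: [(0, 13.565) (7.2408, 16.4026) (10.0626, 46) (0, 46)]
6. shoelace: 266.3401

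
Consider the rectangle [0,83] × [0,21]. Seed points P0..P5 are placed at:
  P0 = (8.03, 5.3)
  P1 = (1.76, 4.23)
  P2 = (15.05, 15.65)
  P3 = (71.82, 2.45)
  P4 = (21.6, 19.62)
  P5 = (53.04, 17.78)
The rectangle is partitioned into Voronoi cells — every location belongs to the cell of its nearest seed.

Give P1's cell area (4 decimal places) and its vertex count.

Area of P1's cell: 75.4016 (4 vertices)

1. box [0,83]×[0,21]: [(0, 0) (83, 0) (83, 21) (0, 21)]
2. ⊥bis P1·P0 via (4.895,4.765): [(0, 0) (5.7082, 0) (2.1244, 21) (0, 21)]  |A|=82.2423
3. ⊥bis P1·P2 via (8.405,9.94): [(0, 19.7213) (0, 0) (5.7082, 0) (2.9232, 16.3194)]  |A|=75.4016
4. ⊥bis P1·P3 via (36.79,3.34): [(0, 19.7213) (0, 0) (5.7082, 0) (2.9232, 16.3194)]  |A|=75.4016
5. ⊥bis P1·P4 via (11.68,11.925): [(0, 19.7213) (0, 0) (5.7082, 0) (2.9232, 16.3194)]  |A|=75.4016
6. ⊥bis P1·P5 via (27.4,11.005): [(0, 19.7213) (0, 0) (5.7082, 0) (2.9232, 16.3194)]  |A|=75.4016
7. canonical 4-gon: [(0, 19.7213) (0, 0) (5.7082, 0) (2.9232, 16.3194)]
8. shoelace: 75.4016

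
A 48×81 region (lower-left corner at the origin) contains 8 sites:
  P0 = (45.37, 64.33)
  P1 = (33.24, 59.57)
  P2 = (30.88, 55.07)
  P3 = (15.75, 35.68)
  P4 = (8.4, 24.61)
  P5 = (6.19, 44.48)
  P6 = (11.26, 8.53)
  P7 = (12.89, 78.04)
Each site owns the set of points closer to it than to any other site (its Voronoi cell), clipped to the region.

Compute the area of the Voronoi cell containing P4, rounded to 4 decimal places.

1. box [0,48]×[0,81]: [(0, 0) (48, 0) (48, 81) (0, 81)]
2. ⊥bis P4·P0 via (26.885,44.47): [(0, 69.4936) (0, 0) (48, 0) (48, 24.8169)]  |A|=2263.4524
3. ⊥bis P4·P1 via (20.82,42.09): [(0, 56.8832) (0, 0) (48, 0) (48, 22.7779)]  |A|=1911.8653
4. ⊥bis P4·P2 via (19.64,39.84): [(0, 54.3347) (0, 0) (48, 0) (48, 18.9098)]  |A|=1757.8678
5. ⊥bis P4·P3 via (12.075,30.145): [(0, 38.1623) (0, 0) (48, 0) (48, 6.2924)]  |A|=1066.9112
6. ⊥bis P4·P5 via (7.295,34.545): [(5.7131, 34.3691) (0, 33.7336) (0, 0) (48, 0) (48, 6.2924)]  |A|=1054.2607
7. ⊥bis P4·P6 via (9.83,16.57): [(27.7265, 19.7531) (5.7131, 34.3691) (0, 33.7336) (0, 14.8216)]  |A|=310.9266
8. ⊥bis P4·P7 via (10.645,51.325): [(27.7265, 19.7531) (5.7131, 34.3691) (0, 33.7336) (0, 14.8216)]  |A|=310.9266
9. canonical 4-gon: [(27.7265, 19.7531) (5.7131, 34.3691) (0, 33.7336) (0, 14.8216)]
10. shoelace: 310.9266

Area of P4's cell: 310.9266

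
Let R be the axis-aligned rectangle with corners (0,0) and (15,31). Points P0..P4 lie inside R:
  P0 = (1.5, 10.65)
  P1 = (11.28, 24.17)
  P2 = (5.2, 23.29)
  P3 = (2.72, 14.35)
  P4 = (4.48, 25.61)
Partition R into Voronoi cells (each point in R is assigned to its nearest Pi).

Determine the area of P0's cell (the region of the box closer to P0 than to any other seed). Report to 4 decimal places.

Area of P0's cell: 160.8414

1. box [0,15]×[0,31]: [(0, 0) (15, 0) (15, 31) (0, 31)]
2. ⊥bis P0·P1 via (6.39,17.41): [(0, 22.0324) (0, 0) (15, 0) (15, 11.1818)]  |A|=249.1058
3. ⊥bis P0·P2 via (3.35,16.97): [(9.4781, 15.1762) (0, 17.9506) (0, 0) (15, 0) (15, 11.1818)]  |A|=229.7624
4. ⊥bis P0·P3 via (2.11,12.5): [(0, 13.1957) (0, 0) (15, 0) (15, 8.2498)]  |A|=160.8414
5. ⊥bis P0·P4 via (2.99,18.13): [(0, 13.1957) (0, 0) (15, 0) (15, 8.2498)]  |A|=160.8414
6. canonical 4-gon: [(0, 13.1957) (0, 0) (15, 0) (15, 8.2498)]
7. shoelace: 160.8414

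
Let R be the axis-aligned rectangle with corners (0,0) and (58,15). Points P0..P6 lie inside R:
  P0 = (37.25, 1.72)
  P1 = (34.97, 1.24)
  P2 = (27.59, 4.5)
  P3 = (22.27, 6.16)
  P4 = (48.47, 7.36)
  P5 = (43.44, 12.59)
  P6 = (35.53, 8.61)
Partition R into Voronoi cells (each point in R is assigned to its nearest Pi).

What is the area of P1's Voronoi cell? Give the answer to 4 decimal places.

Area of P1's cell: 23.9996

1. box [0,58]×[0,15]: [(0, 0) (58, 0) (58, 15) (0, 15)]
2. ⊥bis P1·P0 via (36.11,1.48): [(0, 0) (36.4216, 0) (33.2637, 15) (0, 15)]  |A|=522.6395
3. ⊥bis P1·P2 via (31.28,2.87): [(30.0122, 0) (36.4216, 0) (34.3529, 9.8264)]  |A|=31.4904
4. ⊥bis P1·P3 via (28.62,3.7): [(30.0122, 0) (36.4216, 0) (34.3529, 9.8264)]  |A|=31.4904
5. ⊥bis P1·P4 via (41.72,4.3): [(30.0122, 0) (36.4216, 0) (34.3529, 9.8264)]  |A|=31.4904
6. ⊥bis P1·P5 via (39.205,6.915): [(30.0122, 0) (36.4216, 0) (34.3529, 9.8264)]  |A|=31.4904
7. ⊥bis P1·P6 via (35.25,4.925): [(32.2872, 5.1501) (30.0122, 0) (36.4216, 0) (35.3869, 4.9146)]  |A|=23.9996
8. canonical 4-gon: [(32.2872, 5.1501) (30.0122, 0) (36.4216, 0) (35.3869, 4.9146)]
9. shoelace: 23.9996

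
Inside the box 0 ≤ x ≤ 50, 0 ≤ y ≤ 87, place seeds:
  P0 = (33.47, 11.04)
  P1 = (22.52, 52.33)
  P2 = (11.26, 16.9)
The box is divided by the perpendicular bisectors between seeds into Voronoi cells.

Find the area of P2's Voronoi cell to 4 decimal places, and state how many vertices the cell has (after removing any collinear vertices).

1. box [0,50]×[0,87]: [(0, 0) (50, 0) (50, 87) (0, 87)]
2. ⊥bis P2·P0 via (22.365,13.97): [(0, 0) (18.6791, 0) (41.6336, 87) (0, 87)]  |A|=2623.6021
3. ⊥bis P2·P1 via (16.89,34.615): [(0, 39.9828) (0, 0) (18.6791, 0) (26.9671, 31.4124)]  |A|=832.4875
4. canonical 4-gon: [(0, 39.9828) (0, 0) (18.6791, 0) (26.9671, 31.4124)]
5. shoelace: 832.4875

Area of P2's cell: 832.4875 (4 vertices)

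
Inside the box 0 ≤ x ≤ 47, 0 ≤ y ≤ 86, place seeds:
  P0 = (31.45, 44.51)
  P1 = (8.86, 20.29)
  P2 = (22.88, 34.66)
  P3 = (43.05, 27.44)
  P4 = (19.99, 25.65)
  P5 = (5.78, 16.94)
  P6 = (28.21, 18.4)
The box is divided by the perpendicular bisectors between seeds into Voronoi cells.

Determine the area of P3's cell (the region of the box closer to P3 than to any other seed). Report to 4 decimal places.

1. box [0,47]×[0,86]: [(0, 0) (47, 0) (47, 86) (0, 86)]
2. ⊥bis P3·P0 via (37.25,35.975): [(0, 10.6616) (0, 0) (47, 0) (47, 42.6007)]  |A|=1251.6627
3. ⊥bis P3·P1 via (25.955,23.865): [(25.143, 27.7477) (30.9458, 0) (47, 0) (47, 42.6007)]  |A|=688.294
4. ⊥bis P3·P2 via (32.965,31.05): [(33.9172, 33.7102) (27.5916, 16.0388) (30.9458, 0) (47, 0) (47, 42.6007)]  |A|=629.6263
5. ⊥bis P3·P4 via (31.52,26.545): [(33.9172, 33.7102) (31.4901, 26.9298) (33.5805, 0) (47, 0) (47, 42.6007)]  |A|=544.6214
6. ⊥bis P3·P5 via (24.415,22.19): [(33.9172, 33.7102) (31.4901, 26.9298) (33.5805, 0) (47, 0) (47, 42.6007)]  |A|=544.6214
7. ⊥bis P3·P6 via (35.63,22.92): [(33.9172, 33.7102) (32.1183, 28.6847) (47, 4.2551) (47, 42.6007)]  |A|=310.2
8. canonical 4-gon: [(33.9172, 33.7102) (32.1183, 28.6847) (47, 4.2551) (47, 42.6007)]
9. shoelace: 310.2

Area of P3's cell: 310.2000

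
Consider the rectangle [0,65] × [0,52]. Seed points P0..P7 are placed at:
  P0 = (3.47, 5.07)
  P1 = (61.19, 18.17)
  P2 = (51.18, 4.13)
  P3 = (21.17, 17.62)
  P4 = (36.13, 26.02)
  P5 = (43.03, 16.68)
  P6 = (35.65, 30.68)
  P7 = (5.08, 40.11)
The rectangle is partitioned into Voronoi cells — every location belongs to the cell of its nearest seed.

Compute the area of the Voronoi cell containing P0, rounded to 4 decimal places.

1. box [0,65]×[0,52]: [(0, 0) (65, 0) (65, 52) (0, 52)]
2. ⊥bis P0·P1 via (32.33,11.62): [(0, 0) (34.9672, 0) (23.1654, 52) (0, 52)]  |A|=1511.4501
3. ⊥bis P0·P2 via (27.325,4.6): [(0, 0) (27.2344, 0) (27.852, 31.3503) (23.1654, 52) (0, 52)]  |A|=1390.2359
4. ⊥bis P0·P3 via (12.32,11.345): [(0, 28.7206) (0, 0) (20.3641, 0)]  |A|=292.4341
5. ⊥bis P0·P4 via (19.8,15.545): [(0, 28.7206) (0, 0) (20.3641, 0)]  |A|=292.4341
6. ⊥bis P0·P5 via (23.25,10.875): [(0, 28.7206) (0, 0) (20.3641, 0)]  |A|=292.4341
7. ⊥bis P0·P6 via (19.56,17.875): [(0, 28.7206) (0, 0) (20.3641, 0)]  |A|=292.4341
8. ⊥bis P0·P7 via (4.275,22.59): [(4.3493, 22.5866) (0, 22.7864) (0, 0) (20.3641, 0)]  |A|=279.5294
9. canonical 4-gon: [(4.3493, 22.5866) (0, 22.7864) (0, 0) (20.3641, 0)]
10. shoelace: 279.5294

Area of P0's cell: 279.5294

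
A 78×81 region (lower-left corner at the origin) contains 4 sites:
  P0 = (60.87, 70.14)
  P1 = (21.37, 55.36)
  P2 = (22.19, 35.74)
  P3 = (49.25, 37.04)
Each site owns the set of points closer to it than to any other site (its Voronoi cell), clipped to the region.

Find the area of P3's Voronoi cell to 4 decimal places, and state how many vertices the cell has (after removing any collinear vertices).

Area of P3's cell: 2160.6407 (5 vertices)

1. box [0,78]×[0,81]: [(0, 0) (78, 0) (78, 81) (0, 81)]
2. ⊥bis P3·P0 via (55.06,53.59): [(0, 72.9192) (0, 0) (78, 0) (78, 45.5367)]  |A|=4619.7826
3. ⊥bis P3·P1 via (35.31,46.2): [(42.9577, 57.8386) (4.9519, 0) (78, 0) (78, 45.5367)]  |A|=2910.3549
4. ⊥bis P3·P2 via (35.72,36.39): [(42.9577, 57.8386) (35.2529, 46.1131) (37.4682, 0) (78, 0) (78, 45.5367)]  |A|=2160.6407
5. canonical 5-gon: [(42.9577, 57.8386) (35.2529, 46.1131) (37.4682, 0) (78, 0) (78, 45.5367)]
6. shoelace: 2160.6407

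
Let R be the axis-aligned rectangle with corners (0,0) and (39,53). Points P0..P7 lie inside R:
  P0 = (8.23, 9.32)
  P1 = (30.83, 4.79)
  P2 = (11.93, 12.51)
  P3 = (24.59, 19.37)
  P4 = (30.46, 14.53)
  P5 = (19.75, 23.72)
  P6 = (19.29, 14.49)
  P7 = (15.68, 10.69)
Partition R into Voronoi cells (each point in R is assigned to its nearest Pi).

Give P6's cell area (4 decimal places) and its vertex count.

Area of P6's cell: 72.7992 (6 vertices)

1. box [0,39]×[0,53]: [(0, 0) (39, 0) (39, 53) (0, 53)]
2. ⊥bis P6·P0 via (13.76,11.905): [(0, 41.3413) (19.325, 0) (39, 0) (39, 53) (0, 53)]  |A|=1667.5399
3. ⊥bis P6·P1 via (25.06,9.64): [(0, 41.3413) (18.4787, 1.8103) (39, 26.2243) (39, 53) (0, 53)]  |A|=1380.653
4. ⊥bis P6·P2 via (15.61,13.5): [(18.6878, 2.0591) (39, 26.2243) (39, 53) (4.9836, 53)]  |A|=1138.348
5. ⊥bis P6·P3 via (21.94,16.93): [(11.6935, 28.0584) (18.6878, 2.0591) (26.7744, 11.6796)]  |A|=138.7664
6. ⊥bis P6·P4 via (24.875,14.51): [(24.8778, 13.7394) (11.6935, 28.0584) (18.6878, 2.0591) (24.8932, 9.4415)]  |A|=134.7065
7. ⊥bis P6·P5 via (19.52,19.105): [(24.8778, 13.7394) (19.9574, 19.0832) (14.0285, 19.3787) (18.6878, 2.0591) (24.8932, 9.4415)]  |A|=109.3208
8. ⊥bis P6·P7 via (17.485,12.59): [(24.8778, 13.7394) (19.9574, 19.0832) (14.0285, 19.3787) (15.2951, 14.6704) (23.0755, 7.279) (24.8932, 9.4415)]  |A|=72.7992
9. canonical 6-gon: [(24.8778, 13.7394) (19.9574, 19.0832) (14.0285, 19.3787) (15.2951, 14.6704) (23.0755, 7.279) (24.8932, 9.4415)]
10. shoelace: 72.7992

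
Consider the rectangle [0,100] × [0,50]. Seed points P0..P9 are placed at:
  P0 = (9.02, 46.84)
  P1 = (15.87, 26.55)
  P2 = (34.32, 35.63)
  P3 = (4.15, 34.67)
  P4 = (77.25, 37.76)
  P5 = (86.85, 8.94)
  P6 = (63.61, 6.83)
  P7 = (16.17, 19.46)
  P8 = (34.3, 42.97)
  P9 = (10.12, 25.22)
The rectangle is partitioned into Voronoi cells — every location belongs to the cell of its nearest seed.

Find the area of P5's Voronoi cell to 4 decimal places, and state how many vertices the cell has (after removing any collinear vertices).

Area of P5's cell: 629.1433 (4 vertices)

1. box [0,100]×[0,50]: [(0, 0) (100, 0) (100, 50) (0, 50)]
2. ⊥bis P5·P0 via (47.935,27.89): [(34.3537, 0) (100, 0) (100, 50) (58.7017, 50)]  |A|=2673.6155
3. ⊥bis P5·P1 via (51.36,17.745): [(46.9575, 0) (100, 0) (100, 50) (59.3624, 50)]  |A|=2342.0024
4. ⊥bis P5·P2 via (60.585,22.285): [(49.2622, 0) (100, 0) (100, 50) (74.6667, 50)]  |A|=1901.7767
5. ⊥bis P5·P3 via (45.5,21.805): [(49.2622, 0) (100, 0) (100, 50) (74.6667, 50)]  |A|=1901.7767
6. ⊥bis P5·P4 via (82.05,23.35): [(56.8634, 14.9603) (49.2622, 0) (100, 0) (100, 29.3292)]  |A|=1012.1069
7. ⊥bis P5·P6 via (75.23,7.885): [(74.0673, 20.691) (75.9459, 0) (100, 0) (100, 29.3292)]  |A|=629.1433
8. ⊥bis P5·P7 via (51.51,14.2): [(74.0673, 20.691) (75.9459, 0) (100, 0) (100, 29.3292)]  |A|=629.1433
9. ⊥bis P5·P8 via (60.575,25.955): [(74.0673, 20.691) (75.9459, 0) (100, 0) (100, 29.3292)]  |A|=629.1433
10. ⊥bis P5·P9 via (48.485,17.08): [(74.0673, 20.691) (75.9459, 0) (100, 0) (100, 29.3292)]  |A|=629.1433
11. canonical 4-gon: [(74.0673, 20.691) (75.9459, 0) (100, 0) (100, 29.3292)]
12. shoelace: 629.1433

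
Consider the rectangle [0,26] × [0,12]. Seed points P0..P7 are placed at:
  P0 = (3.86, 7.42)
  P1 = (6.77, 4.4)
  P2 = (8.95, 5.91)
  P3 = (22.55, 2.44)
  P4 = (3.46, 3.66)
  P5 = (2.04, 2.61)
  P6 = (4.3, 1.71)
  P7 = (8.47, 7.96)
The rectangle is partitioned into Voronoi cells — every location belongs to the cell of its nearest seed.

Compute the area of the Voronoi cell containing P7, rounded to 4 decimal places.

1. box [0,26]×[0,12]: [(0, 0) (26, 0) (26, 12) (0, 12)]
2. ⊥bis P7·P0 via (6.165,7.69): [(7.0658, 0) (26, 0) (26, 12) (5.6601, 12)]  |A|=235.6445
3. ⊥bis P7·P1 via (7.62,6.18): [(6.2661, 6.8265) (20.5616, 0) (26, 0) (26, 12) (5.6601, 12)]  |A|=189.5797
4. ⊥bis P7·P2 via (8.71,6.935): [(6.2661, 6.8265) (6.9177, 6.5153) (26, 10.9834) (26, 12) (5.6601, 12)]  |A|=67.0693
5. ⊥bis P7·P3 via (15.51,5.2): [(6.2661, 6.8265) (6.9177, 6.5153) (16.9463, 8.8635) (18.1759, 12) (5.6601, 12)]  |A|=50.1971
6. ⊥bis P7·P4 via (5.965,5.81): [(6.2661, 6.8265) (6.9177, 6.5153) (16.9463, 8.8635) (18.1759, 12) (5.6601, 12)]  |A|=50.1971
7. ⊥bis P7·P5 via (5.255,5.285): [(6.2661, 6.8265) (6.9177, 6.5153) (16.9463, 8.8635) (18.1759, 12) (5.6601, 12)]  |A|=50.1971
8. ⊥bis P7·P6 via (6.385,4.835): [(6.2661, 6.8265) (6.9177, 6.5153) (16.9463, 8.8635) (18.1759, 12) (5.6601, 12)]  |A|=50.1971
9. canonical 5-gon: [(6.2661, 6.8265) (6.9177, 6.5153) (16.9463, 8.8635) (18.1759, 12) (5.6601, 12)]
10. shoelace: 50.1971

Area of P7's cell: 50.1971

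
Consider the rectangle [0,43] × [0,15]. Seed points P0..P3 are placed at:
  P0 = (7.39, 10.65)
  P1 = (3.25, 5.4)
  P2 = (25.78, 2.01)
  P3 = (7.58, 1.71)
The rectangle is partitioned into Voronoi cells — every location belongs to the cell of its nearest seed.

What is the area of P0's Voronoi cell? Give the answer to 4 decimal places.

1. box [0,43]×[0,15]: [(0, 0) (43, 0) (43, 15) (0, 15)]
2. ⊥bis P0·P1 via (5.32,8.025): [(0, 12.2202) (15.4966, 0) (43, 0) (43, 15) (0, 15)]  |A|=550.314
3. ⊥bis P0·P2 via (16.585,6.33): [(0, 12.2202) (14.1208, 1.085) (20.6583, 15) (0, 15)]  |A|=163.3573
4. ⊥bis P0·P3 via (7.485,6.18): [(0, 12.2202) (7.6551, 6.1836) (16.6056, 6.3738) (20.6583, 15) (0, 15)]  |A|=139.9246
5. canonical 5-gon: [(0, 12.2202) (7.6551, 6.1836) (16.6056, 6.3738) (20.6583, 15) (0, 15)]
6. shoelace: 139.9246

Area of P0's cell: 139.9246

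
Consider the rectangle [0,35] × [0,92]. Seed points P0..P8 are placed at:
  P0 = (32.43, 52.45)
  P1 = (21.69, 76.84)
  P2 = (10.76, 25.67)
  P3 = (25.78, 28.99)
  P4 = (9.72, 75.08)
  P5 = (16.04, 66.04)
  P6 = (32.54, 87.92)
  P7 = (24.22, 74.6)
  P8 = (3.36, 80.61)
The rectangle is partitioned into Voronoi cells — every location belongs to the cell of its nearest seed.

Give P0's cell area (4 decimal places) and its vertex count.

1. box [0,35]×[0,92]: [(0, 0) (35, 0) (35, 92) (0, 92)]
2. ⊥bis P0·P1 via (27.06,64.645): [(0, 52.7293) (0, 0) (35, 0) (35, 68.1413)]  |A|=2115.2358
3. ⊥bis P0·P2 via (21.595,39.06): [(3.0452, 54.0702) (35, 28.2129) (35, 68.1413)]  |A|=637.9528
4. ⊥bis P0·P3 via (29.105,40.72): [(3.0452, 54.0702) (14.3882, 44.8916) (35, 39.049) (35, 68.1413)]  |A|=526.2767
5. ⊥bis P0·P4 via (21.075,63.765): [(17.958, 60.637) (7.6784, 50.3211) (14.3882, 44.8916) (35, 39.049) (35, 68.1413)]  |A|=483.109
6. ⊥bis P0·P5 via (24.235,59.245): [(29.6628, 65.7911) (13.1587, 45.8866) (14.3882, 44.8916) (35, 39.049) (35, 68.1413)]  |A|=358.0926
7. ⊥bis P0·P6 via (32.485,70.185): [(29.6628, 65.7911) (13.1587, 45.8866) (14.3882, 44.8916) (35, 39.049) (35, 68.1413)]  |A|=358.0926
8. ⊥bis P0·P7 via (28.325,63.525): [(27.5437, 63.2354) (13.1587, 45.8866) (14.3882, 44.8916) (35, 39.049) (35, 65.9991)]  |A|=345.7761
9. ⊥bis P0·P8 via (17.895,66.53): [(27.5437, 63.2354) (13.1587, 45.8866) (14.3882, 44.8916) (35, 39.049) (35, 65.9991)]  |A|=345.7761
10. canonical 5-gon: [(27.5437, 63.2354) (13.1587, 45.8866) (14.3882, 44.8916) (35, 39.049) (35, 65.9991)]
11. shoelace: 345.7761

Area of P0's cell: 345.7761 (5 vertices)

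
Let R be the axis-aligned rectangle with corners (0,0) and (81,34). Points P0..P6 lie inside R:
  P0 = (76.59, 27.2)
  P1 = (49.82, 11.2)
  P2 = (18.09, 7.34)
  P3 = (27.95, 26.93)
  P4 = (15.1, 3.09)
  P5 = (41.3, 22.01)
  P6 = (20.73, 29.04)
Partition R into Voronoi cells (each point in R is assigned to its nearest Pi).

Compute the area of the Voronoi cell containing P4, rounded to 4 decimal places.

Area of P4's cell: 202.7452

1. box [0,81]×[0,34]: [(0, 0) (81, 0) (81, 34) (0, 34)]
2. ⊥bis P4·P0 via (45.845,15.145): [(0, 0) (51.7833, 0) (38.452, 34) (0, 34)]  |A|=1534.0005
3. ⊥bis P4·P1 via (32.46,7.145): [(0, 0) (34.129, 0) (26.1871, 34) (0, 34)]  |A|=1025.3734
4. ⊥bis P4·P2 via (16.595,5.215): [(0, 16.8901) (0, 0) (24.0076, 0)]  |A|=202.7452
5. ⊥bis P4·P3 via (21.525,15.01): [(0, 16.8901) (0, 0) (24.0076, 0)]  |A|=202.7452
6. ⊥bis P4·P5 via (28.2,12.55): [(0, 16.8901) (0, 0) (24.0076, 0)]  |A|=202.7452
7. ⊥bis P4·P6 via (17.915,16.065): [(0, 16.8901) (0, 0) (24.0076, 0)]  |A|=202.7452
8. canonical 3-gon: [(0, 16.8901) (0, 0) (24.0076, 0)]
9. shoelace: 202.7452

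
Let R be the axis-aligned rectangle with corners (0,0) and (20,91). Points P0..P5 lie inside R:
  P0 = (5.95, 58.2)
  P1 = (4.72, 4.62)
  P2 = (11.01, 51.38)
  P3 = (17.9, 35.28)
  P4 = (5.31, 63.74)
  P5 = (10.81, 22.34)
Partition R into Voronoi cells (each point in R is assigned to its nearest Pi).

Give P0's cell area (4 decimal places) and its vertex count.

Area of P0's cell: 111.5409 (3 vertices)

1. box [0,20]×[0,91]: [(0, 0) (20, 0) (20, 91) (0, 91)]
2. ⊥bis P0·P1 via (5.335,31.41): [(0, 31.5325) (20, 31.0733) (20, 91) (0, 91)]  |A|=1193.9418
3. ⊥bis P0·P2 via (8.48,54.79): [(0, 48.4984) (20, 63.3371) (20, 91) (0, 91)]  |A|=701.6452
4. ⊥bis P0·P3 via (11.925,46.74): [(0, 48.4984) (20, 63.3371) (20, 91) (0, 91)]  |A|=701.6452
5. ⊥bis P0·P4 via (5.63,60.97): [(0, 60.3196) (0, 48.4984) (18.8713, 62.4997)]  |A|=111.5409
6. ⊥bis P0·P5 via (8.38,40.27): [(0, 60.3196) (0, 48.4984) (18.8713, 62.4997)]  |A|=111.5409
7. canonical 3-gon: [(0, 60.3196) (0, 48.4984) (18.8713, 62.4997)]
8. shoelace: 111.5409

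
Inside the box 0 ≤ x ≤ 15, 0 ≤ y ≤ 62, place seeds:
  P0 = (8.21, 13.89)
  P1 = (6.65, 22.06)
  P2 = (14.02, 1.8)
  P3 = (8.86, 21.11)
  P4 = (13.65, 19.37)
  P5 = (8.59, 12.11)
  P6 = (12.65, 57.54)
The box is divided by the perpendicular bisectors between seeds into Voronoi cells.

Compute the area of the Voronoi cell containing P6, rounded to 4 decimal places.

1. box [0,15]×[0,62]: [(0, 0) (15, 0) (15, 62) (0, 62)]
2. ⊥bis P6·P0 via (10.43,35.715): [(0, 36.7759) (15, 35.2501) (15, 62) (0, 62)]  |A|=389.8045
3. ⊥bis P6·P1 via (9.65,39.8): [(0, 41.4319) (15, 38.8953) (15, 62) (0, 62)]  |A|=327.5462
4. ⊥bis P6·P2 via (13.335,29.67): [(0, 41.4319) (15, 38.8953) (15, 62) (0, 62)]  |A|=327.5462
5. ⊥bis P6·P3 via (10.755,39.325): [(0, 41.4319) (15, 38.8953) (15, 62) (0, 62)]  |A|=327.5462
6. ⊥bis P6·P4 via (13.15,38.455): [(0, 41.4319) (15, 38.8953) (15, 62) (0, 62)]  |A|=327.5462
7. ⊥bis P6·P5 via (10.62,34.825): [(0, 41.4319) (15, 38.8953) (15, 62) (0, 62)]  |A|=327.5462
8. canonical 4-gon: [(0, 41.4319) (15, 38.8953) (15, 62) (0, 62)]
9. shoelace: 327.5462

Area of P6's cell: 327.5462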